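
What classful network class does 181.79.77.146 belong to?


First octet: 181
Binary: 10110101
10xxxxxx -> Class B (128-191)
Class B, default mask 255.255.0.0 (/16)


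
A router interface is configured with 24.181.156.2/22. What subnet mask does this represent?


/22 means 22 network bits, 10 host bits
Binary: 11111111111111111111110000000000
Mask: 255.255.252.0


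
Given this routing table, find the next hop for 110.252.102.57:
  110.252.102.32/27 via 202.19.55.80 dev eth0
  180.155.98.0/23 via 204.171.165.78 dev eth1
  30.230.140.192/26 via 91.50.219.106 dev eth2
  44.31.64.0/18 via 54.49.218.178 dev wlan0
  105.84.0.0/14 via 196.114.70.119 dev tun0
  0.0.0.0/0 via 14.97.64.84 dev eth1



Longest prefix match for 110.252.102.57:
  /27 110.252.102.32: MATCH
  /23 180.155.98.0: no
  /26 30.230.140.192: no
  /18 44.31.64.0: no
  /14 105.84.0.0: no
  /0 0.0.0.0: MATCH
Selected: next-hop 202.19.55.80 via eth0 (matched /27)


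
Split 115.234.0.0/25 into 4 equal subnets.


New prefix = 25 + 2 = 27
Each subnet has 32 addresses
  115.234.0.0/27
  115.234.0.32/27
  115.234.0.64/27
  115.234.0.96/27
Subnets: 115.234.0.0/27, 115.234.0.32/27, 115.234.0.64/27, 115.234.0.96/27


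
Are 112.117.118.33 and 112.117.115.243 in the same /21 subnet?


Mask: 255.255.248.0
112.117.118.33 AND mask = 112.117.112.0
112.117.115.243 AND mask = 112.117.112.0
Yes, same subnet (112.117.112.0)


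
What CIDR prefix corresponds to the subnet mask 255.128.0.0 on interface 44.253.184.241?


Binary: 11111111.10000000.00000000.00000000
Count leading 1s
Prefix: /9


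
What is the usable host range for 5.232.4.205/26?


Network: 5.232.4.192
Broadcast: 5.232.4.255
First usable = network + 1
Last usable = broadcast - 1
Range: 5.232.4.193 to 5.232.4.254


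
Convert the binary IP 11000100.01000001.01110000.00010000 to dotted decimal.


11000100 = 196
01000001 = 65
01110000 = 112
00010000 = 16
IP: 196.65.112.16


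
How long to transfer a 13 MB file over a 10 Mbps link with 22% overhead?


Effective throughput = 10 * (1 - 22/100) = 7.8 Mbps
File size in Mb = 13 * 8 = 104 Mb
Time = 104 / 7.8
Time = 13.3333 seconds


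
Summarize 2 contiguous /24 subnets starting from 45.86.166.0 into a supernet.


Original prefix: /24
Number of subnets: 2 = 2^1
New prefix = 24 - 1 = 23
Supernet: 45.86.166.0/23


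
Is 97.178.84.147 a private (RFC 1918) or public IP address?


RFC 1918 private ranges:
  10.0.0.0/8 (10.0.0.0 - 10.255.255.255)
  172.16.0.0/12 (172.16.0.0 - 172.31.255.255)
  192.168.0.0/16 (192.168.0.0 - 192.168.255.255)
Public (not in any RFC 1918 range)


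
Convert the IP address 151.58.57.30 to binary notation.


151 = 10010111
58 = 00111010
57 = 00111001
30 = 00011110
Binary: 10010111.00111010.00111001.00011110


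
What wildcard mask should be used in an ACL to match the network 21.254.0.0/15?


Subnet mask: 255.254.0.0
Wildcard = 255.255.255.255 - subnet mask
255 - 255 = 0
255 - 254 = 1
255 - 0 = 255
255 - 0 = 255
Wildcard: 0.1.255.255


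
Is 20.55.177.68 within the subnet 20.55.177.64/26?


Subnet network: 20.55.177.64
Test IP AND mask: 20.55.177.64
Yes, 20.55.177.68 is in 20.55.177.64/26


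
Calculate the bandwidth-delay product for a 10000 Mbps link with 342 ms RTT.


BDP = bandwidth * RTT
= 10000 Mbps * 342 ms
= 10000 * 1e6 * 342 / 1000 bits
= 3420000000 bits
= 427500000 bytes
= 417480.4688 KB
BDP = 3420000000 bits (427500000 bytes)


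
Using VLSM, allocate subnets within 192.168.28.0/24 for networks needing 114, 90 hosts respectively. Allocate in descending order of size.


114 hosts -> /25 (126 usable): 192.168.28.0/25
90 hosts -> /25 (126 usable): 192.168.28.128/25
Allocation: 192.168.28.0/25 (114 hosts, 126 usable); 192.168.28.128/25 (90 hosts, 126 usable)


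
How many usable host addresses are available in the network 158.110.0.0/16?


Host bits = 32 - 16 = 16
Total addresses = 2^16 = 65536
Usable = total - 2 (network and broadcast)
Usable hosts: 65534


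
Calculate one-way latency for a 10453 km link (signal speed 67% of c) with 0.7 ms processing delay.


Speed = 0.67 * 3e5 km/s = 201000 km/s
Propagation delay = 10453 / 201000 = 0.052 s = 52.005 ms
Processing delay = 0.7 ms
Total one-way latency = 52.705 ms


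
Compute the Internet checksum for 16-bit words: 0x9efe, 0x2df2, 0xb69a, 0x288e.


Sum all words (with carry folding):
+ 0x9efe = 0x9efe
+ 0x2df2 = 0xccf0
+ 0xb69a = 0x838b
+ 0x288e = 0xac19
One's complement: ~0xac19
Checksum = 0x53e6


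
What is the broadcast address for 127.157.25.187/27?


Network: 127.157.25.160/27
Host bits = 5
Set all host bits to 1:
Broadcast: 127.157.25.191


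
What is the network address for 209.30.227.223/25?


IP:   11010001.00011110.11100011.11011111
Mask: 11111111.11111111.11111111.10000000
AND operation:
Net:  11010001.00011110.11100011.10000000
Network: 209.30.227.128/25


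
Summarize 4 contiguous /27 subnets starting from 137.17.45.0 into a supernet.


Original prefix: /27
Number of subnets: 4 = 2^2
New prefix = 27 - 2 = 25
Supernet: 137.17.45.0/25


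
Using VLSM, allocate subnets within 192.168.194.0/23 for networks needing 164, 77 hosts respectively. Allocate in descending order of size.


164 hosts -> /24 (254 usable): 192.168.194.0/24
77 hosts -> /25 (126 usable): 192.168.195.0/25
Allocation: 192.168.194.0/24 (164 hosts, 254 usable); 192.168.195.0/25 (77 hosts, 126 usable)


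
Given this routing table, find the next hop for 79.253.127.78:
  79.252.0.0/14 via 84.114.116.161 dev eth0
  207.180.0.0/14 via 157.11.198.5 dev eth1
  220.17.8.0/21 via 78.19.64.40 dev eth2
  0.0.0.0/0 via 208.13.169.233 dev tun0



Longest prefix match for 79.253.127.78:
  /14 79.252.0.0: MATCH
  /14 207.180.0.0: no
  /21 220.17.8.0: no
  /0 0.0.0.0: MATCH
Selected: next-hop 84.114.116.161 via eth0 (matched /14)


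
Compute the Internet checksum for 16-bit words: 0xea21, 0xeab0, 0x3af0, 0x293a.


Sum all words (with carry folding):
+ 0xea21 = 0xea21
+ 0xeab0 = 0xd4d2
+ 0x3af0 = 0x0fc3
+ 0x293a = 0x38fd
One's complement: ~0x38fd
Checksum = 0xc702


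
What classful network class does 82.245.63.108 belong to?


First octet: 82
Binary: 01010010
0xxxxxxx -> Class A (1-126)
Class A, default mask 255.0.0.0 (/8)


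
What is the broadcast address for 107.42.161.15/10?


Network: 107.0.0.0/10
Host bits = 22
Set all host bits to 1:
Broadcast: 107.63.255.255


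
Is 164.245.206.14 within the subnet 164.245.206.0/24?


Subnet network: 164.245.206.0
Test IP AND mask: 164.245.206.0
Yes, 164.245.206.14 is in 164.245.206.0/24


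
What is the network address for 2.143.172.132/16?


IP:   00000010.10001111.10101100.10000100
Mask: 11111111.11111111.00000000.00000000
AND operation:
Net:  00000010.10001111.00000000.00000000
Network: 2.143.0.0/16


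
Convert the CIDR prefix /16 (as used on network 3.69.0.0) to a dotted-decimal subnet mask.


/16 means 16 network bits, 16 host bits
Binary: 11111111111111110000000000000000
Mask: 255.255.0.0


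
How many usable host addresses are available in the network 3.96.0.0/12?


Host bits = 32 - 12 = 20
Total addresses = 2^20 = 1048576
Usable = total - 2 (network and broadcast)
Usable hosts: 1048574


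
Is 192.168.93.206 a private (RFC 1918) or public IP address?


RFC 1918 private ranges:
  10.0.0.0/8 (10.0.0.0 - 10.255.255.255)
  172.16.0.0/12 (172.16.0.0 - 172.31.255.255)
  192.168.0.0/16 (192.168.0.0 - 192.168.255.255)
Private (in 192.168.0.0/16)


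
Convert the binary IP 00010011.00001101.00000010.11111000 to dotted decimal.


00010011 = 19
00001101 = 13
00000010 = 2
11111000 = 248
IP: 19.13.2.248


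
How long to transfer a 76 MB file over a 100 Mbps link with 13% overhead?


Effective throughput = 100 * (1 - 13/100) = 87 Mbps
File size in Mb = 76 * 8 = 608 Mb
Time = 608 / 87
Time = 6.9885 seconds


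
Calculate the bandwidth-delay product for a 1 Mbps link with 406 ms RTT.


BDP = bandwidth * RTT
= 1 Mbps * 406 ms
= 1 * 1e6 * 406 / 1000 bits
= 406000 bits
= 50750 bytes
= 49.5605 KB
BDP = 406000 bits (50750 bytes)


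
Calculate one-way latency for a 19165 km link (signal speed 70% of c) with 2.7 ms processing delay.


Speed = 0.7 * 3e5 km/s = 210000 km/s
Propagation delay = 19165 / 210000 = 0.0913 s = 91.2619 ms
Processing delay = 2.7 ms
Total one-way latency = 93.9619 ms


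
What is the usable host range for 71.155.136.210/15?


Network: 71.154.0.0
Broadcast: 71.155.255.255
First usable = network + 1
Last usable = broadcast - 1
Range: 71.154.0.1 to 71.155.255.254


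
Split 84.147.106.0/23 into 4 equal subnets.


New prefix = 23 + 2 = 25
Each subnet has 128 addresses
  84.147.106.0/25
  84.147.106.128/25
  84.147.107.0/25
  84.147.107.128/25
Subnets: 84.147.106.0/25, 84.147.106.128/25, 84.147.107.0/25, 84.147.107.128/25


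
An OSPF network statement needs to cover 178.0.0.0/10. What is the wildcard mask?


Subnet mask: 255.192.0.0
Wildcard = 255.255.255.255 - subnet mask
255 - 255 = 0
255 - 192 = 63
255 - 0 = 255
255 - 0 = 255
Wildcard: 0.63.255.255


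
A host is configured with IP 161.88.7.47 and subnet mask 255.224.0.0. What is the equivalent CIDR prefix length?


Binary: 11111111.11100000.00000000.00000000
Count leading 1s
Prefix: /11


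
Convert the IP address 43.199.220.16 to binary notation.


43 = 00101011
199 = 11000111
220 = 11011100
16 = 00010000
Binary: 00101011.11000111.11011100.00010000


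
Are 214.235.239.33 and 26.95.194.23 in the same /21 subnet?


Mask: 255.255.248.0
214.235.239.33 AND mask = 214.235.232.0
26.95.194.23 AND mask = 26.95.192.0
No, different subnets (214.235.232.0 vs 26.95.192.0)


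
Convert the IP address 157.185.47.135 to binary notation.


157 = 10011101
185 = 10111001
47 = 00101111
135 = 10000111
Binary: 10011101.10111001.00101111.10000111


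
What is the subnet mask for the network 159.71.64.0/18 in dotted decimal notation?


/18 means 18 network bits, 14 host bits
Binary: 11111111111111111100000000000000
Mask: 255.255.192.0


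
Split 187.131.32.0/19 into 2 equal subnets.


New prefix = 19 + 1 = 20
Each subnet has 4096 addresses
  187.131.32.0/20
  187.131.48.0/20
Subnets: 187.131.32.0/20, 187.131.48.0/20


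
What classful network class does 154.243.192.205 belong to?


First octet: 154
Binary: 10011010
10xxxxxx -> Class B (128-191)
Class B, default mask 255.255.0.0 (/16)


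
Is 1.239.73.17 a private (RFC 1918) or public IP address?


RFC 1918 private ranges:
  10.0.0.0/8 (10.0.0.0 - 10.255.255.255)
  172.16.0.0/12 (172.16.0.0 - 172.31.255.255)
  192.168.0.0/16 (192.168.0.0 - 192.168.255.255)
Public (not in any RFC 1918 range)


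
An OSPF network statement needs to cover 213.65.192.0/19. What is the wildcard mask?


Subnet mask: 255.255.224.0
Wildcard = 255.255.255.255 - subnet mask
255 - 255 = 0
255 - 255 = 0
255 - 224 = 31
255 - 0 = 255
Wildcard: 0.0.31.255


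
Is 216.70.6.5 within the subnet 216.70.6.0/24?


Subnet network: 216.70.6.0
Test IP AND mask: 216.70.6.0
Yes, 216.70.6.5 is in 216.70.6.0/24


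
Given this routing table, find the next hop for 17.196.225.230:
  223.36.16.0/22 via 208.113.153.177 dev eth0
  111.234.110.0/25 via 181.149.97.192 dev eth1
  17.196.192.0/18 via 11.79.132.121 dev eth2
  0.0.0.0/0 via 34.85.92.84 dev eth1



Longest prefix match for 17.196.225.230:
  /22 223.36.16.0: no
  /25 111.234.110.0: no
  /18 17.196.192.0: MATCH
  /0 0.0.0.0: MATCH
Selected: next-hop 11.79.132.121 via eth2 (matched /18)


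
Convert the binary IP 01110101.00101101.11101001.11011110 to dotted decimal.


01110101 = 117
00101101 = 45
11101001 = 233
11011110 = 222
IP: 117.45.233.222


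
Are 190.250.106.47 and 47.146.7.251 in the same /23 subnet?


Mask: 255.255.254.0
190.250.106.47 AND mask = 190.250.106.0
47.146.7.251 AND mask = 47.146.6.0
No, different subnets (190.250.106.0 vs 47.146.6.0)


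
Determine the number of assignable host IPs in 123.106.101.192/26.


Host bits = 32 - 26 = 6
Total addresses = 2^6 = 64
Usable = total - 2 (network and broadcast)
Usable hosts: 62


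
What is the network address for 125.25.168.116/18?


IP:   01111101.00011001.10101000.01110100
Mask: 11111111.11111111.11000000.00000000
AND operation:
Net:  01111101.00011001.10000000.00000000
Network: 125.25.128.0/18


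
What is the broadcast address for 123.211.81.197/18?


Network: 123.211.64.0/18
Host bits = 14
Set all host bits to 1:
Broadcast: 123.211.127.255


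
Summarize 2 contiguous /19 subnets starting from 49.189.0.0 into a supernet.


Original prefix: /19
Number of subnets: 2 = 2^1
New prefix = 19 - 1 = 18
Supernet: 49.189.0.0/18


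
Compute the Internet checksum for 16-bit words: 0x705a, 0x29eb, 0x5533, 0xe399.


Sum all words (with carry folding):
+ 0x705a = 0x705a
+ 0x29eb = 0x9a45
+ 0x5533 = 0xef78
+ 0xe399 = 0xd312
One's complement: ~0xd312
Checksum = 0x2ced


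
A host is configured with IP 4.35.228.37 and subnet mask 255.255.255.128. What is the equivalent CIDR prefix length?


Binary: 11111111.11111111.11111111.10000000
Count leading 1s
Prefix: /25


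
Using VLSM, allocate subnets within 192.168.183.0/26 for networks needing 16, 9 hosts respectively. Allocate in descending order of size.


16 hosts -> /27 (30 usable): 192.168.183.0/27
9 hosts -> /28 (14 usable): 192.168.183.32/28
Allocation: 192.168.183.0/27 (16 hosts, 30 usable); 192.168.183.32/28 (9 hosts, 14 usable)


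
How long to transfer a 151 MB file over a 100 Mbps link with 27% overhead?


Effective throughput = 100 * (1 - 27/100) = 73 Mbps
File size in Mb = 151 * 8 = 1208 Mb
Time = 1208 / 73
Time = 16.5479 seconds


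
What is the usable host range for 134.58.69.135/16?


Network: 134.58.0.0
Broadcast: 134.58.255.255
First usable = network + 1
Last usable = broadcast - 1
Range: 134.58.0.1 to 134.58.255.254


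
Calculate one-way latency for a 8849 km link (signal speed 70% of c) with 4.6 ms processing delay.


Speed = 0.7 * 3e5 km/s = 210000 km/s
Propagation delay = 8849 / 210000 = 0.0421 s = 42.1381 ms
Processing delay = 4.6 ms
Total one-way latency = 46.7381 ms


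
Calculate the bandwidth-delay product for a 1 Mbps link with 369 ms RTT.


BDP = bandwidth * RTT
= 1 Mbps * 369 ms
= 1 * 1e6 * 369 / 1000 bits
= 369000 bits
= 46125 bytes
= 45.0439 KB
BDP = 369000 bits (46125 bytes)


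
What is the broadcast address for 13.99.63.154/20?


Network: 13.99.48.0/20
Host bits = 12
Set all host bits to 1:
Broadcast: 13.99.63.255


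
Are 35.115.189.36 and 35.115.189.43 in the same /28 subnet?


Mask: 255.255.255.240
35.115.189.36 AND mask = 35.115.189.32
35.115.189.43 AND mask = 35.115.189.32
Yes, same subnet (35.115.189.32)


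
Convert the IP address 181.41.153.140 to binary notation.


181 = 10110101
41 = 00101001
153 = 10011001
140 = 10001100
Binary: 10110101.00101001.10011001.10001100


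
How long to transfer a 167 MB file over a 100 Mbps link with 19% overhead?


Effective throughput = 100 * (1 - 19/100) = 81 Mbps
File size in Mb = 167 * 8 = 1336 Mb
Time = 1336 / 81
Time = 16.4938 seconds


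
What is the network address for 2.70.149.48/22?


IP:   00000010.01000110.10010101.00110000
Mask: 11111111.11111111.11111100.00000000
AND operation:
Net:  00000010.01000110.10010100.00000000
Network: 2.70.148.0/22


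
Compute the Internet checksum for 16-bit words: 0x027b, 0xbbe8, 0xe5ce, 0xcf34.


Sum all words (with carry folding):
+ 0x027b = 0x027b
+ 0xbbe8 = 0xbe63
+ 0xe5ce = 0xa432
+ 0xcf34 = 0x7367
One's complement: ~0x7367
Checksum = 0x8c98


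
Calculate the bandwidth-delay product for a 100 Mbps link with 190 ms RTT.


BDP = bandwidth * RTT
= 100 Mbps * 190 ms
= 100 * 1e6 * 190 / 1000 bits
= 19000000 bits
= 2375000 bytes
= 2319.3359 KB
BDP = 19000000 bits (2375000 bytes)


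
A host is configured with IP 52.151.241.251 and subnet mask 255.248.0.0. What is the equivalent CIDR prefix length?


Binary: 11111111.11111000.00000000.00000000
Count leading 1s
Prefix: /13


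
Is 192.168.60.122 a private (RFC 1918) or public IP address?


RFC 1918 private ranges:
  10.0.0.0/8 (10.0.0.0 - 10.255.255.255)
  172.16.0.0/12 (172.16.0.0 - 172.31.255.255)
  192.168.0.0/16 (192.168.0.0 - 192.168.255.255)
Private (in 192.168.0.0/16)


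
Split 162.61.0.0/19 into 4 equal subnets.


New prefix = 19 + 2 = 21
Each subnet has 2048 addresses
  162.61.0.0/21
  162.61.8.0/21
  162.61.16.0/21
  162.61.24.0/21
Subnets: 162.61.0.0/21, 162.61.8.0/21, 162.61.16.0/21, 162.61.24.0/21


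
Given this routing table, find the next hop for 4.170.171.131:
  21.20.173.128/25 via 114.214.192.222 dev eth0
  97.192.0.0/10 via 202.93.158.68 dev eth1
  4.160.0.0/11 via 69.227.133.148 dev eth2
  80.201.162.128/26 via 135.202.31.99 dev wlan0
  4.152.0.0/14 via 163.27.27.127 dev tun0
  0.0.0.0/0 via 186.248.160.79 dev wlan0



Longest prefix match for 4.170.171.131:
  /25 21.20.173.128: no
  /10 97.192.0.0: no
  /11 4.160.0.0: MATCH
  /26 80.201.162.128: no
  /14 4.152.0.0: no
  /0 0.0.0.0: MATCH
Selected: next-hop 69.227.133.148 via eth2 (matched /11)


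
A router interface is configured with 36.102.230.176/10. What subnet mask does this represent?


/10 means 10 network bits, 22 host bits
Binary: 11111111110000000000000000000000
Mask: 255.192.0.0


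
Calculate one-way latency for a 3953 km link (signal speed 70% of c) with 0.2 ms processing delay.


Speed = 0.7 * 3e5 km/s = 210000 km/s
Propagation delay = 3953 / 210000 = 0.0188 s = 18.8238 ms
Processing delay = 0.2 ms
Total one-way latency = 19.0238 ms


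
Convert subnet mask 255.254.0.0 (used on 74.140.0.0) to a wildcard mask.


Subnet mask: 255.254.0.0
Wildcard = 255.255.255.255 - subnet mask
255 - 255 = 0
255 - 254 = 1
255 - 0 = 255
255 - 0 = 255
Wildcard: 0.1.255.255


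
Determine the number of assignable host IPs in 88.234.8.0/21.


Host bits = 32 - 21 = 11
Total addresses = 2^11 = 2048
Usable = total - 2 (network and broadcast)
Usable hosts: 2046


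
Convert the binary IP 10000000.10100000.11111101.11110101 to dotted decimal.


10000000 = 128
10100000 = 160
11111101 = 253
11110101 = 245
IP: 128.160.253.245


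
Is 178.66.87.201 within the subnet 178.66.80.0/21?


Subnet network: 178.66.80.0
Test IP AND mask: 178.66.80.0
Yes, 178.66.87.201 is in 178.66.80.0/21


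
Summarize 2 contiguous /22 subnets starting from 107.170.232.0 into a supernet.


Original prefix: /22
Number of subnets: 2 = 2^1
New prefix = 22 - 1 = 21
Supernet: 107.170.232.0/21


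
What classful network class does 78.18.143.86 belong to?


First octet: 78
Binary: 01001110
0xxxxxxx -> Class A (1-126)
Class A, default mask 255.0.0.0 (/8)


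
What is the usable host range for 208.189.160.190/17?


Network: 208.189.128.0
Broadcast: 208.189.255.255
First usable = network + 1
Last usable = broadcast - 1
Range: 208.189.128.1 to 208.189.255.254


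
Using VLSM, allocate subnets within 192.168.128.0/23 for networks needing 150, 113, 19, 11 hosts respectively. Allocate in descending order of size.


150 hosts -> /24 (254 usable): 192.168.128.0/24
113 hosts -> /25 (126 usable): 192.168.129.0/25
19 hosts -> /27 (30 usable): 192.168.129.128/27
11 hosts -> /28 (14 usable): 192.168.129.160/28
Allocation: 192.168.128.0/24 (150 hosts, 254 usable); 192.168.129.0/25 (113 hosts, 126 usable); 192.168.129.128/27 (19 hosts, 30 usable); 192.168.129.160/28 (11 hosts, 14 usable)


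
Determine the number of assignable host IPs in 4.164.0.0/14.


Host bits = 32 - 14 = 18
Total addresses = 2^18 = 262144
Usable = total - 2 (network and broadcast)
Usable hosts: 262142


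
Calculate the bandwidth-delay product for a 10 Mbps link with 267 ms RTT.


BDP = bandwidth * RTT
= 10 Mbps * 267 ms
= 10 * 1e6 * 267 / 1000 bits
= 2670000 bits
= 333750 bytes
= 325.9277 KB
BDP = 2670000 bits (333750 bytes)


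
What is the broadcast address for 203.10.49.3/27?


Network: 203.10.49.0/27
Host bits = 5
Set all host bits to 1:
Broadcast: 203.10.49.31


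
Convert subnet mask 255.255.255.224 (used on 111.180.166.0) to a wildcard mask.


Subnet mask: 255.255.255.224
Wildcard = 255.255.255.255 - subnet mask
255 - 255 = 0
255 - 255 = 0
255 - 255 = 0
255 - 224 = 31
Wildcard: 0.0.0.31


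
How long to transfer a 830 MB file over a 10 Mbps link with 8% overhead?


Effective throughput = 10 * (1 - 8/100) = 9.2 Mbps
File size in Mb = 830 * 8 = 6640 Mb
Time = 6640 / 9.2
Time = 721.7391 seconds


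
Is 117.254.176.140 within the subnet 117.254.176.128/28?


Subnet network: 117.254.176.128
Test IP AND mask: 117.254.176.128
Yes, 117.254.176.140 is in 117.254.176.128/28


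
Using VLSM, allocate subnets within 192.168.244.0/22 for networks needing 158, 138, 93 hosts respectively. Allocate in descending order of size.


158 hosts -> /24 (254 usable): 192.168.244.0/24
138 hosts -> /24 (254 usable): 192.168.245.0/24
93 hosts -> /25 (126 usable): 192.168.246.0/25
Allocation: 192.168.244.0/24 (158 hosts, 254 usable); 192.168.245.0/24 (138 hosts, 254 usable); 192.168.246.0/25 (93 hosts, 126 usable)


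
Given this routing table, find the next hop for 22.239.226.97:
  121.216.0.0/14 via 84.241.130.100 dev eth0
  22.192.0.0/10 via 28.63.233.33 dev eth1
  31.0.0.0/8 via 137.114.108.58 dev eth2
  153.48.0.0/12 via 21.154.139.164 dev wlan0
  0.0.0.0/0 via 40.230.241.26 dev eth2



Longest prefix match for 22.239.226.97:
  /14 121.216.0.0: no
  /10 22.192.0.0: MATCH
  /8 31.0.0.0: no
  /12 153.48.0.0: no
  /0 0.0.0.0: MATCH
Selected: next-hop 28.63.233.33 via eth1 (matched /10)


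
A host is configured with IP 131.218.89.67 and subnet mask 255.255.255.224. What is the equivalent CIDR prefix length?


Binary: 11111111.11111111.11111111.11100000
Count leading 1s
Prefix: /27


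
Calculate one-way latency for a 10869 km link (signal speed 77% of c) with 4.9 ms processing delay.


Speed = 0.77 * 3e5 km/s = 231000 km/s
Propagation delay = 10869 / 231000 = 0.0471 s = 47.0519 ms
Processing delay = 4.9 ms
Total one-way latency = 51.9519 ms


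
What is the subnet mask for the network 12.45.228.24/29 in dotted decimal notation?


/29 means 29 network bits, 3 host bits
Binary: 11111111111111111111111111111000
Mask: 255.255.255.248


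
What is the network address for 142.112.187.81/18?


IP:   10001110.01110000.10111011.01010001
Mask: 11111111.11111111.11000000.00000000
AND operation:
Net:  10001110.01110000.10000000.00000000
Network: 142.112.128.0/18


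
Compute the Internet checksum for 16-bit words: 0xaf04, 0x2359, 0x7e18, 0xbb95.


Sum all words (with carry folding):
+ 0xaf04 = 0xaf04
+ 0x2359 = 0xd25d
+ 0x7e18 = 0x5076
+ 0xbb95 = 0x0c0c
One's complement: ~0x0c0c
Checksum = 0xf3f3


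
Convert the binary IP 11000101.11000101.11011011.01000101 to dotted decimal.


11000101 = 197
11000101 = 197
11011011 = 219
01000101 = 69
IP: 197.197.219.69


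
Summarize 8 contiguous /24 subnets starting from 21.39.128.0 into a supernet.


Original prefix: /24
Number of subnets: 8 = 2^3
New prefix = 24 - 3 = 21
Supernet: 21.39.128.0/21


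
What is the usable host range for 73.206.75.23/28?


Network: 73.206.75.16
Broadcast: 73.206.75.31
First usable = network + 1
Last usable = broadcast - 1
Range: 73.206.75.17 to 73.206.75.30


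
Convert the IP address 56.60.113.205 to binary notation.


56 = 00111000
60 = 00111100
113 = 01110001
205 = 11001101
Binary: 00111000.00111100.01110001.11001101


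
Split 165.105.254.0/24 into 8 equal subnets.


New prefix = 24 + 3 = 27
Each subnet has 32 addresses
  165.105.254.0/27
  165.105.254.32/27
  165.105.254.64/27
  165.105.254.96/27
  165.105.254.128/27
  165.105.254.160/27
  165.105.254.192/27
  165.105.254.224/27
Subnets: 165.105.254.0/27, 165.105.254.32/27, 165.105.254.64/27, 165.105.254.96/27, 165.105.254.128/27, 165.105.254.160/27, 165.105.254.192/27, 165.105.254.224/27


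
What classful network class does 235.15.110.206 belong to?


First octet: 235
Binary: 11101011
1110xxxx -> Class D (224-239)
Class D (multicast), default mask N/A


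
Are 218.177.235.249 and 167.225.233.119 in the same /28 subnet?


Mask: 255.255.255.240
218.177.235.249 AND mask = 218.177.235.240
167.225.233.119 AND mask = 167.225.233.112
No, different subnets (218.177.235.240 vs 167.225.233.112)


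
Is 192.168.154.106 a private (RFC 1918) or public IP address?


RFC 1918 private ranges:
  10.0.0.0/8 (10.0.0.0 - 10.255.255.255)
  172.16.0.0/12 (172.16.0.0 - 172.31.255.255)
  192.168.0.0/16 (192.168.0.0 - 192.168.255.255)
Private (in 192.168.0.0/16)


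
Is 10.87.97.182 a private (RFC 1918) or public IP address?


RFC 1918 private ranges:
  10.0.0.0/8 (10.0.0.0 - 10.255.255.255)
  172.16.0.0/12 (172.16.0.0 - 172.31.255.255)
  192.168.0.0/16 (192.168.0.0 - 192.168.255.255)
Private (in 10.0.0.0/8)


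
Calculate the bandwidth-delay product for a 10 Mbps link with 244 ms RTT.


BDP = bandwidth * RTT
= 10 Mbps * 244 ms
= 10 * 1e6 * 244 / 1000 bits
= 2440000 bits
= 305000 bytes
= 297.8516 KB
BDP = 2440000 bits (305000 bytes)


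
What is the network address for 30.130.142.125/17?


IP:   00011110.10000010.10001110.01111101
Mask: 11111111.11111111.10000000.00000000
AND operation:
Net:  00011110.10000010.10000000.00000000
Network: 30.130.128.0/17


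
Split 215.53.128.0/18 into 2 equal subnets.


New prefix = 18 + 1 = 19
Each subnet has 8192 addresses
  215.53.128.0/19
  215.53.160.0/19
Subnets: 215.53.128.0/19, 215.53.160.0/19


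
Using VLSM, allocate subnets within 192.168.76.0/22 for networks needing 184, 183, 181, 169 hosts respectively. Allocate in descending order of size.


184 hosts -> /24 (254 usable): 192.168.76.0/24
183 hosts -> /24 (254 usable): 192.168.77.0/24
181 hosts -> /24 (254 usable): 192.168.78.0/24
169 hosts -> /24 (254 usable): 192.168.79.0/24
Allocation: 192.168.76.0/24 (184 hosts, 254 usable); 192.168.77.0/24 (183 hosts, 254 usable); 192.168.78.0/24 (181 hosts, 254 usable); 192.168.79.0/24 (169 hosts, 254 usable)


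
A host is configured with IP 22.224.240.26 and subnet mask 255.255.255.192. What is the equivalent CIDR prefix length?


Binary: 11111111.11111111.11111111.11000000
Count leading 1s
Prefix: /26


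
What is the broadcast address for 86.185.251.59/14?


Network: 86.184.0.0/14
Host bits = 18
Set all host bits to 1:
Broadcast: 86.187.255.255


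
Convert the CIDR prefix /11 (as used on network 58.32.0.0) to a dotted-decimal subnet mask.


/11 means 11 network bits, 21 host bits
Binary: 11111111111000000000000000000000
Mask: 255.224.0.0


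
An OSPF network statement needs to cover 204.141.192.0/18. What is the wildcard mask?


Subnet mask: 255.255.192.0
Wildcard = 255.255.255.255 - subnet mask
255 - 255 = 0
255 - 255 = 0
255 - 192 = 63
255 - 0 = 255
Wildcard: 0.0.63.255


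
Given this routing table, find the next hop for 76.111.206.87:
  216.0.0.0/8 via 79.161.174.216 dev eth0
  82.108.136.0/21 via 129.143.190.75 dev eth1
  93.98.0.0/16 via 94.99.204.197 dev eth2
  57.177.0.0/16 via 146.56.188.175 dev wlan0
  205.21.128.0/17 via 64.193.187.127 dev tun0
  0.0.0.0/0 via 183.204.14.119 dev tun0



Longest prefix match for 76.111.206.87:
  /8 216.0.0.0: no
  /21 82.108.136.0: no
  /16 93.98.0.0: no
  /16 57.177.0.0: no
  /17 205.21.128.0: no
  /0 0.0.0.0: MATCH
Selected: next-hop 183.204.14.119 via tun0 (matched /0)


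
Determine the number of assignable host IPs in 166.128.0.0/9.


Host bits = 32 - 9 = 23
Total addresses = 2^23 = 8388608
Usable = total - 2 (network and broadcast)
Usable hosts: 8388606


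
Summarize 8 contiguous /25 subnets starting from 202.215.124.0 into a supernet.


Original prefix: /25
Number of subnets: 8 = 2^3
New prefix = 25 - 3 = 22
Supernet: 202.215.124.0/22


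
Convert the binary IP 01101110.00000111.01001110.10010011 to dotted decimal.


01101110 = 110
00000111 = 7
01001110 = 78
10010011 = 147
IP: 110.7.78.147


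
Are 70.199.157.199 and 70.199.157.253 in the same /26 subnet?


Mask: 255.255.255.192
70.199.157.199 AND mask = 70.199.157.192
70.199.157.253 AND mask = 70.199.157.192
Yes, same subnet (70.199.157.192)


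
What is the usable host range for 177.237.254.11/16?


Network: 177.237.0.0
Broadcast: 177.237.255.255
First usable = network + 1
Last usable = broadcast - 1
Range: 177.237.0.1 to 177.237.255.254


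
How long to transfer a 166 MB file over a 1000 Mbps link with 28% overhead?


Effective throughput = 1000 * (1 - 28/100) = 720 Mbps
File size in Mb = 166 * 8 = 1328 Mb
Time = 1328 / 720
Time = 1.8444 seconds


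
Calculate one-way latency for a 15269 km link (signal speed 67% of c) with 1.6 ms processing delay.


Speed = 0.67 * 3e5 km/s = 201000 km/s
Propagation delay = 15269 / 201000 = 0.076 s = 75.9652 ms
Processing delay = 1.6 ms
Total one-way latency = 77.5652 ms


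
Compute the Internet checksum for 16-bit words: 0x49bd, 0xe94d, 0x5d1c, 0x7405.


Sum all words (with carry folding):
+ 0x49bd = 0x49bd
+ 0xe94d = 0x330b
+ 0x5d1c = 0x9027
+ 0x7405 = 0x042d
One's complement: ~0x042d
Checksum = 0xfbd2


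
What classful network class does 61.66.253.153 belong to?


First octet: 61
Binary: 00111101
0xxxxxxx -> Class A (1-126)
Class A, default mask 255.0.0.0 (/8)


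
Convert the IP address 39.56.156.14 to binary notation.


39 = 00100111
56 = 00111000
156 = 10011100
14 = 00001110
Binary: 00100111.00111000.10011100.00001110


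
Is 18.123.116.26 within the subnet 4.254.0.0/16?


Subnet network: 4.254.0.0
Test IP AND mask: 18.123.0.0
No, 18.123.116.26 is not in 4.254.0.0/16


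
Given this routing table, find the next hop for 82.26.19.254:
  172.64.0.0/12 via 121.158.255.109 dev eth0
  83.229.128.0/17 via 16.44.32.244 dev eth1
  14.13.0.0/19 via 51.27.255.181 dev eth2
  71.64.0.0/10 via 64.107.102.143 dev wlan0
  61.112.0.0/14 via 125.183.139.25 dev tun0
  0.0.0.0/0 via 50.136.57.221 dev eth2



Longest prefix match for 82.26.19.254:
  /12 172.64.0.0: no
  /17 83.229.128.0: no
  /19 14.13.0.0: no
  /10 71.64.0.0: no
  /14 61.112.0.0: no
  /0 0.0.0.0: MATCH
Selected: next-hop 50.136.57.221 via eth2 (matched /0)


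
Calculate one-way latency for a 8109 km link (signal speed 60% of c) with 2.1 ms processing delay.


Speed = 0.6 * 3e5 km/s = 180000 km/s
Propagation delay = 8109 / 180000 = 0.045 s = 45.05 ms
Processing delay = 2.1 ms
Total one-way latency = 47.15 ms


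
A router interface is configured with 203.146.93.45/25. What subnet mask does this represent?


/25 means 25 network bits, 7 host bits
Binary: 11111111111111111111111110000000
Mask: 255.255.255.128


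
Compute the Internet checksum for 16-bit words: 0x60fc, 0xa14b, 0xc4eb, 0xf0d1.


Sum all words (with carry folding):
+ 0x60fc = 0x60fc
+ 0xa14b = 0x0248
+ 0xc4eb = 0xc733
+ 0xf0d1 = 0xb805
One's complement: ~0xb805
Checksum = 0x47fa


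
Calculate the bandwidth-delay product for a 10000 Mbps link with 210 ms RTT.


BDP = bandwidth * RTT
= 10000 Mbps * 210 ms
= 10000 * 1e6 * 210 / 1000 bits
= 2100000000 bits
= 262500000 bytes
= 256347.6562 KB
BDP = 2100000000 bits (262500000 bytes)


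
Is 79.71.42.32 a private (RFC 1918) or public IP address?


RFC 1918 private ranges:
  10.0.0.0/8 (10.0.0.0 - 10.255.255.255)
  172.16.0.0/12 (172.16.0.0 - 172.31.255.255)
  192.168.0.0/16 (192.168.0.0 - 192.168.255.255)
Public (not in any RFC 1918 range)


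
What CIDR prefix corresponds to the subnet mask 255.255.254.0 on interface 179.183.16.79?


Binary: 11111111.11111111.11111110.00000000
Count leading 1s
Prefix: /23


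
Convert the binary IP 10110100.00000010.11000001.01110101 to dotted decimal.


10110100 = 180
00000010 = 2
11000001 = 193
01110101 = 117
IP: 180.2.193.117


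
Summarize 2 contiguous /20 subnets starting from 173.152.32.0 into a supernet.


Original prefix: /20
Number of subnets: 2 = 2^1
New prefix = 20 - 1 = 19
Supernet: 173.152.32.0/19


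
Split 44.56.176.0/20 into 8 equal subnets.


New prefix = 20 + 3 = 23
Each subnet has 512 addresses
  44.56.176.0/23
  44.56.178.0/23
  44.56.180.0/23
  44.56.182.0/23
  44.56.184.0/23
  44.56.186.0/23
  44.56.188.0/23
  44.56.190.0/23
Subnets: 44.56.176.0/23, 44.56.178.0/23, 44.56.180.0/23, 44.56.182.0/23, 44.56.184.0/23, 44.56.186.0/23, 44.56.188.0/23, 44.56.190.0/23


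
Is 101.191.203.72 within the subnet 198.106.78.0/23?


Subnet network: 198.106.78.0
Test IP AND mask: 101.191.202.0
No, 101.191.203.72 is not in 198.106.78.0/23


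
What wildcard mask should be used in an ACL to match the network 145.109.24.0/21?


Subnet mask: 255.255.248.0
Wildcard = 255.255.255.255 - subnet mask
255 - 255 = 0
255 - 255 = 0
255 - 248 = 7
255 - 0 = 255
Wildcard: 0.0.7.255


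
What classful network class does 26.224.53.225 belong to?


First octet: 26
Binary: 00011010
0xxxxxxx -> Class A (1-126)
Class A, default mask 255.0.0.0 (/8)


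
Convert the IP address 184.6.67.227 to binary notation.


184 = 10111000
6 = 00000110
67 = 01000011
227 = 11100011
Binary: 10111000.00000110.01000011.11100011


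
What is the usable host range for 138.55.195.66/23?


Network: 138.55.194.0
Broadcast: 138.55.195.255
First usable = network + 1
Last usable = broadcast - 1
Range: 138.55.194.1 to 138.55.195.254


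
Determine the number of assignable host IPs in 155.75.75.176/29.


Host bits = 32 - 29 = 3
Total addresses = 2^3 = 8
Usable = total - 2 (network and broadcast)
Usable hosts: 6


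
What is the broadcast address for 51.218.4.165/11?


Network: 51.192.0.0/11
Host bits = 21
Set all host bits to 1:
Broadcast: 51.223.255.255


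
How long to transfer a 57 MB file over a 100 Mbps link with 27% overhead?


Effective throughput = 100 * (1 - 27/100) = 73 Mbps
File size in Mb = 57 * 8 = 456 Mb
Time = 456 / 73
Time = 6.2466 seconds


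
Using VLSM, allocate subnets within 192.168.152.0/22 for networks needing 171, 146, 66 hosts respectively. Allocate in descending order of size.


171 hosts -> /24 (254 usable): 192.168.152.0/24
146 hosts -> /24 (254 usable): 192.168.153.0/24
66 hosts -> /25 (126 usable): 192.168.154.0/25
Allocation: 192.168.152.0/24 (171 hosts, 254 usable); 192.168.153.0/24 (146 hosts, 254 usable); 192.168.154.0/25 (66 hosts, 126 usable)


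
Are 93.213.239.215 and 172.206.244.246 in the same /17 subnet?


Mask: 255.255.128.0
93.213.239.215 AND mask = 93.213.128.0
172.206.244.246 AND mask = 172.206.128.0
No, different subnets (93.213.128.0 vs 172.206.128.0)


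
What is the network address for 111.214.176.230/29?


IP:   01101111.11010110.10110000.11100110
Mask: 11111111.11111111.11111111.11111000
AND operation:
Net:  01101111.11010110.10110000.11100000
Network: 111.214.176.224/29


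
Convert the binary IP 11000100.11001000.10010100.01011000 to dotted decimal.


11000100 = 196
11001000 = 200
10010100 = 148
01011000 = 88
IP: 196.200.148.88


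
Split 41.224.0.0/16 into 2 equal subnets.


New prefix = 16 + 1 = 17
Each subnet has 32768 addresses
  41.224.0.0/17
  41.224.128.0/17
Subnets: 41.224.0.0/17, 41.224.128.0/17


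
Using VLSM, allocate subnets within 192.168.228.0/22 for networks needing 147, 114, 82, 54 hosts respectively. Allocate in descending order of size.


147 hosts -> /24 (254 usable): 192.168.228.0/24
114 hosts -> /25 (126 usable): 192.168.229.0/25
82 hosts -> /25 (126 usable): 192.168.229.128/25
54 hosts -> /26 (62 usable): 192.168.230.0/26
Allocation: 192.168.228.0/24 (147 hosts, 254 usable); 192.168.229.0/25 (114 hosts, 126 usable); 192.168.229.128/25 (82 hosts, 126 usable); 192.168.230.0/26 (54 hosts, 62 usable)


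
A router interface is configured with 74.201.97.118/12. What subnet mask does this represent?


/12 means 12 network bits, 20 host bits
Binary: 11111111111100000000000000000000
Mask: 255.240.0.0


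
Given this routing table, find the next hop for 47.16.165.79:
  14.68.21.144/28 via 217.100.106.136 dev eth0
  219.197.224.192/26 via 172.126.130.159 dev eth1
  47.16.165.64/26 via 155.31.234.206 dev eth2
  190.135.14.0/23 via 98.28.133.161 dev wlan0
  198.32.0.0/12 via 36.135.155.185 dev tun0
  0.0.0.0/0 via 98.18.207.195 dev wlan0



Longest prefix match for 47.16.165.79:
  /28 14.68.21.144: no
  /26 219.197.224.192: no
  /26 47.16.165.64: MATCH
  /23 190.135.14.0: no
  /12 198.32.0.0: no
  /0 0.0.0.0: MATCH
Selected: next-hop 155.31.234.206 via eth2 (matched /26)


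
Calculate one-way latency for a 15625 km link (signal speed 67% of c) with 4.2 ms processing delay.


Speed = 0.67 * 3e5 km/s = 201000 km/s
Propagation delay = 15625 / 201000 = 0.0777 s = 77.7363 ms
Processing delay = 4.2 ms
Total one-way latency = 81.9363 ms


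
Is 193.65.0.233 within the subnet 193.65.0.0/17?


Subnet network: 193.65.0.0
Test IP AND mask: 193.65.0.0
Yes, 193.65.0.233 is in 193.65.0.0/17


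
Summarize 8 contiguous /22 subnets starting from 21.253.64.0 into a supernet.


Original prefix: /22
Number of subnets: 8 = 2^3
New prefix = 22 - 3 = 19
Supernet: 21.253.64.0/19


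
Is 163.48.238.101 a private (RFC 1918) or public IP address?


RFC 1918 private ranges:
  10.0.0.0/8 (10.0.0.0 - 10.255.255.255)
  172.16.0.0/12 (172.16.0.0 - 172.31.255.255)
  192.168.0.0/16 (192.168.0.0 - 192.168.255.255)
Public (not in any RFC 1918 range)


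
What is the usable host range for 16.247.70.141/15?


Network: 16.246.0.0
Broadcast: 16.247.255.255
First usable = network + 1
Last usable = broadcast - 1
Range: 16.246.0.1 to 16.247.255.254


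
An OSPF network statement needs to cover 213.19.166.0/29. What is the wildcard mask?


Subnet mask: 255.255.255.248
Wildcard = 255.255.255.255 - subnet mask
255 - 255 = 0
255 - 255 = 0
255 - 255 = 0
255 - 248 = 7
Wildcard: 0.0.0.7


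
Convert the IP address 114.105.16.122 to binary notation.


114 = 01110010
105 = 01101001
16 = 00010000
122 = 01111010
Binary: 01110010.01101001.00010000.01111010


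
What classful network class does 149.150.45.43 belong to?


First octet: 149
Binary: 10010101
10xxxxxx -> Class B (128-191)
Class B, default mask 255.255.0.0 (/16)


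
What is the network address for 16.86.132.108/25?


IP:   00010000.01010110.10000100.01101100
Mask: 11111111.11111111.11111111.10000000
AND operation:
Net:  00010000.01010110.10000100.00000000
Network: 16.86.132.0/25


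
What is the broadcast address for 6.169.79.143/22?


Network: 6.169.76.0/22
Host bits = 10
Set all host bits to 1:
Broadcast: 6.169.79.255


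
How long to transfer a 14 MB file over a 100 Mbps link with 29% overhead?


Effective throughput = 100 * (1 - 29/100) = 71 Mbps
File size in Mb = 14 * 8 = 112 Mb
Time = 112 / 71
Time = 1.5775 seconds


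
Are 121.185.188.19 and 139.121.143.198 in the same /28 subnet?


Mask: 255.255.255.240
121.185.188.19 AND mask = 121.185.188.16
139.121.143.198 AND mask = 139.121.143.192
No, different subnets (121.185.188.16 vs 139.121.143.192)


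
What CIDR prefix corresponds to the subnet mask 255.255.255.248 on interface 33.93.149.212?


Binary: 11111111.11111111.11111111.11111000
Count leading 1s
Prefix: /29


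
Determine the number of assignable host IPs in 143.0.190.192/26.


Host bits = 32 - 26 = 6
Total addresses = 2^6 = 64
Usable = total - 2 (network and broadcast)
Usable hosts: 62


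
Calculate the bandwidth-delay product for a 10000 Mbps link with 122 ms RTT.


BDP = bandwidth * RTT
= 10000 Mbps * 122 ms
= 10000 * 1e6 * 122 / 1000 bits
= 1220000000 bits
= 152500000 bytes
= 148925.7812 KB
BDP = 1220000000 bits (152500000 bytes)


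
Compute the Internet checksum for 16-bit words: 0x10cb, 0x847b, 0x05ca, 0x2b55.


Sum all words (with carry folding):
+ 0x10cb = 0x10cb
+ 0x847b = 0x9546
+ 0x05ca = 0x9b10
+ 0x2b55 = 0xc665
One's complement: ~0xc665
Checksum = 0x399a


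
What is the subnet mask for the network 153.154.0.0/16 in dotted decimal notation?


/16 means 16 network bits, 16 host bits
Binary: 11111111111111110000000000000000
Mask: 255.255.0.0
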